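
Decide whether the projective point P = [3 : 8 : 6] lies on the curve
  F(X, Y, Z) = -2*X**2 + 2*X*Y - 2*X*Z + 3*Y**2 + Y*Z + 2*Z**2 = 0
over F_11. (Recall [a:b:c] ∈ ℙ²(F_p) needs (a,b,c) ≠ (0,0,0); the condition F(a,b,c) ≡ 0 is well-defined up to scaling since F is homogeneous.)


F(3,8,6) ≡ 9 (mod 11); P is NOT on the curve.

Evaluate F(3, 8, 6) term-by-term (mod 11).
  -2*X**2 ↦ -2·9·1·1 = -18
  2*X*Y ↦ 2·3·8·1 = 48
  -2*X*Z ↦ -2·3·1·6 = -36
  3*Y**2 ↦ 3·1·64·1 = 192
  Y*Z ↦ 1·1·8·6 = 48
  2*Z**2 ↦ 2·1·1·36 = 72
Sum: F(3, 8, 6) = (-18) + (48) + (-36) + (192) + (48) + (72) = 306.
Reducing mod 11: 306 ≡ 9 (mod 11).
Since F(a, b, c) ≡ 9 ≠ 0 (mod 11), P does NOT lie on the curve.


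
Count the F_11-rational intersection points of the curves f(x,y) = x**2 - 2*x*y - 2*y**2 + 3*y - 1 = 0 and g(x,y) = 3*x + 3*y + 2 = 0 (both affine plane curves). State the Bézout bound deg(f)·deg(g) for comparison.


Common zeros: {(2, 1), (6, 8)}; count = 2; Bézout bound = 2.

deg(f) = 2, deg(g) = 1, so Bézout bound = 2.
Scan x ∈ F_11. For each x, list the y ∈ F_11 with f(x, y) ≡ 0 and those with g(x, y) ≡ 0 (mod 11); the common zeros in that column are the intersection.
  x = 0: f ≡ 0 at y ∈ {1, 6}; g ≡ 0 at y ∈ {3}; common: ∅.
  x = 1: f ≡ 0 at y ∈ {0, 6}; g ≡ 0 at y ∈ {2}; common: ∅.
  x = 2: f ≡ 0 at y ∈ {1, 4}; g ≡ 0 at y ∈ {1}; common: {1}.
  x = 3: f ≡ 0 at y ∈ ∅; g ≡ 0 at y ∈ {0}; common: ∅.
  x = 4: f ≡ 0 at y ∈ ∅; g ≡ 0 at y ∈ {10}; common: ∅.
  x = 5: f ≡ 0 at y ∈ ∅; g ≡ 0 at y ∈ {9}; common: ∅.
  x = 6: f ≡ 0 at y ∈ {4, 8}; g ≡ 0 at y ∈ {8}; common: {8}.
  x = 7: f ≡ 0 at y ∈ ∅; g ≡ 0 at y ∈ {7}; common: ∅.
  x = 8: f ≡ 0 at y ∈ ∅; g ≡ 0 at y ∈ {6}; common: ∅.
  x = 9: f ≡ 0 at y ∈ ∅; g ≡ 0 at y ∈ {5}; common: ∅.
  x = 10: f ≡ 0 at y ∈ {0, 8}; g ≡ 0 at y ∈ {4}; common: ∅.
Collecting: common zeros = {(2, 1), (6, 8)}, so the count is 2.
Comparison with the Bézout bound: 2 ≤ 2 = deg(f)·deg(g), as expected for curves with no common component (the bound is attained).


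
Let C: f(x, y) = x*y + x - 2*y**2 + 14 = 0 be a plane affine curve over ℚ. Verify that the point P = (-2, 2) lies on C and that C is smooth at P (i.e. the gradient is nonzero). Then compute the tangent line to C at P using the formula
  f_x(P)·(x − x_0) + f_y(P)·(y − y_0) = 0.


Tangent line at P: 3*x - 10*y + 26 = 0.

Step 1: f(-2, 2) = 0, so P lies on C.
Step 2: partial derivatives
  f_x(x, y) = y + 1, f_y(x, y) = x - 4*y.
  f_x(P) = 3, f_y(P) = -10 (gradient nonzero, so P is smooth).
Step 3: tangent line at P: 3·(x − -2) + -10·(y − 2) = 0.
Expanding: 3*x - 10*y + 26 = 0.


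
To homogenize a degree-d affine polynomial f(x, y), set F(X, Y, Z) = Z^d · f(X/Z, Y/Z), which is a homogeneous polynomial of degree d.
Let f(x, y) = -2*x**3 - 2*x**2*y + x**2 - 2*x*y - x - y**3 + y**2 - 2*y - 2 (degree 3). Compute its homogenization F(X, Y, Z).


F(X, Y, Z) = -2*X**3 - 2*X**2*Y + X**2*Z - 2*X*Y*Z - X*Z**2 - Y**3 + Y**2*Z - 2*Y*Z**2 - 2*Z**3

deg(f) = 3.
Substitute x = X/Z, y = Y/Z into f, then multiply by Z^3.
  monomial -2·x^3·y^0 ↦ -2·X^3·Y^0·Z^0.
  monomial -2·x^2·y^1 ↦ -2·X^2·Y^1·Z^0.
  monomial 1·x^2·y^0 ↦ 1·X^2·Y^0·Z^1.
  monomial -2·x^1·y^1 ↦ -2·X^1·Y^1·Z^1.
  monomial -1·x^1·y^0 ↦ -1·X^1·Y^0·Z^2.
  monomial -1·x^0·y^3 ↦ -1·X^0·Y^3·Z^0.
  monomial 1·x^0·y^2 ↦ 1·X^0·Y^2·Z^1.
  monomial -2·x^0·y^1 ↦ -2·X^0·Y^1·Z^2.
  monomial -2·x^0·y^0 ↦ -2·X^0·Y^0·Z^3.
Collecting: F(X, Y, Z) = -2*X**3 - 2*X**2*Y + X**2*Z - 2*X*Y*Z - X*Z**2 - Y**3 + Y**2*Z - 2*Y*Z**2 - 2*Z**3.


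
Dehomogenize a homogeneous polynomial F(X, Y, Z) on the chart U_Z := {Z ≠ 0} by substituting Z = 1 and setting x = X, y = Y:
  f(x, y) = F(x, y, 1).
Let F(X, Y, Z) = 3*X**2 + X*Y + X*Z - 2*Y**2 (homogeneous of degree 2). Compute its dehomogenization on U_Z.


f(x, y) = 3*x**2 + x*y + x - 2*y**2

On U_Z we set Z = 1. Each monomial c·X^i·Y^j·Z^k in F becomes c·x^i·y^j·1^k = c·x^i·y^j.
Substituting Z = 1: F(X, Y, 1) = 3*x**2 + x*y + x - 2*y**2.
Note: deg(f) ≤ deg(F) = 2; strict inequality happens when F is divisible by Z (lost terms).


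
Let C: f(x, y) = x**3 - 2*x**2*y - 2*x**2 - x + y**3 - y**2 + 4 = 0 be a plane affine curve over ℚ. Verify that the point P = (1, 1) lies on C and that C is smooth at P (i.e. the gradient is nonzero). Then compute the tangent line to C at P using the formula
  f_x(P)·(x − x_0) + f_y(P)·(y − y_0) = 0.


Tangent line at P: -6*x - y + 7 = 0.

Step 1: f(1, 1) = 0, so P lies on C.
Step 2: partial derivatives
  f_x(x, y) = 3*x**2 - 4*x*y - 4*x - 1, f_y(x, y) = -2*x**2 + 3*y**2 - 2*y.
  f_x(P) = -6, f_y(P) = -1 (gradient nonzero, so P is smooth).
Step 3: tangent line at P: -6·(x − 1) + -1·(y − 1) = 0.
Expanding: -6*x - y + 7 = 0.


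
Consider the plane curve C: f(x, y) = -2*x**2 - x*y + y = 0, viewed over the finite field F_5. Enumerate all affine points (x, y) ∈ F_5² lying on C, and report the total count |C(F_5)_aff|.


Affine F_5-points: {(0, 0), (2, 2), (3, 1), (4, 1)}; count = 4.

For each of the 25 pairs (x, y) ∈ F_5², evaluate f(x, y) mod 5. Record the zeros.
  x = 0: [0↦0, 1↦1, 2↦2, 3↦3, 4↦4]  zeros at y ∈ {0}
  x = 1: [0↦3, 1↦3, 2↦3, 3↦3, 4↦3]  zeros at y ∈ ∅
  x = 2: [0↦2, 1↦1, 2↦0, 3↦4, 4↦3]  zeros at y ∈ {2}
  x = 3: [0↦2, 1↦0, 2↦3, 3↦1, 4↦4]  zeros at y ∈ {1}
  x = 4: [0↦3, 1↦0, 2↦2, 3↦4, 4↦1]  zeros at y ∈ {1}
Collecting zeros: affine points = {(0, 0), (2, 2), (3, 1), (4, 1)}.
Total count |C(F_5)_aff| = 4.


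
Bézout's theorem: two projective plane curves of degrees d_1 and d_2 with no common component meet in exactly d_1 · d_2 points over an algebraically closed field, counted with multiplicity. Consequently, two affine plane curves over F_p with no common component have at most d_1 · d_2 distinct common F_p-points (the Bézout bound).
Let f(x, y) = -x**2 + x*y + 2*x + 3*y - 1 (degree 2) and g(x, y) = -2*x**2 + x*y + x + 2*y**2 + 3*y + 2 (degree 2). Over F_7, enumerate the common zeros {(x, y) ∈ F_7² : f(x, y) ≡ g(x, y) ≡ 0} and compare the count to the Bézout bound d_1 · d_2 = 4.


Common zeros: ∅; count = 0; Bézout bound = 4.

deg(f) = 2, deg(g) = 2, so Bézout bound = 4.
Scan x ∈ F_7. For each x, list the y ∈ F_7 with f(x, y) ≡ 0 and those with g(x, y) ≡ 0 (mod 7); the common zeros in that column are the intersection.
  x = 0: f ≡ 0 at y ∈ {5}; g ≡ 0 at y ∈ {1}; common: ∅.
  x = 1: f ≡ 0 at y ∈ {0}; g ≡ 0 at y ∈ {1, 4}; common: ∅.
  x = 2: f ≡ 0 at y ∈ {3}; g ≡ 0 at y ∈ {2, 6}; common: ∅.
  x = 3: f ≡ 0 at y ∈ {3}; g ≡ 0 at y ∈ {2}; common: ∅.
  x = 4: f ≡ 0 at y ∈ ∅; g ≡ 0 at y ∈ ∅; common: ∅.
  x = 5: f ≡ 0 at y ∈ {2}; g ≡ 0 at y ∈ {4, 6}; common: ∅.
  x = 6: f ≡ 0 at y ∈ {2}; g ≡ 0 at y ∈ ∅; common: ∅.
Collecting: common zeros = ∅, so the count is 0.
Comparison with the Bézout bound: 0 ≤ 4 = deg(f)·deg(g), as expected for curves with no common component (the affine F_7-count falls short of the bound because intersections may lie at infinity, over extension fields, or carry multiplicity).


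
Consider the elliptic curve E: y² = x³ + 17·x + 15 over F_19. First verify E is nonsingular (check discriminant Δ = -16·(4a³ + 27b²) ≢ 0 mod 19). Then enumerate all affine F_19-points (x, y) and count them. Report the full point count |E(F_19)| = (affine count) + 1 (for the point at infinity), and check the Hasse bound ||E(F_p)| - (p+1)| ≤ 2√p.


Affine points = {(2, 0), (3, 6), (3, 13), (5, 4), (5, 15), (8, 6), (8, 13), (9, 2), (9, 17), (10, 8), (10, 11), (12, 3), (12, 16), (13, 1), (13, 18), (15, 4), (15, 15), (17, 7), (17, 12), (18, 4), (18, 15)}; affine count = 21; |E(F_19)| = 22.

Discriminant check: Δ ∝ 4a³ + 27b² = 4·17³ + 27·15² = 4·4913 + 27·225 ≡ 1 (mod 19). Nonzero ⇒ E is nonsingular.
For each x ∈ F_19, compute rhs = x³ + 17·x + 15 mod 19, then count y ∈ F_19 with y² ≡ rhs.
  x = 0: rhs = 15, matching y values: none (0 points).
  x = 1: rhs = 14, matching y values: none (0 points).
  x = 2: rhs = 0, matching y values: 0 (1 points).
  x = 3: rhs = 17, matching y values: 6, 13 (2 points).
  x = 4: rhs = 14, matching y values: none (0 points).
  x = 5: rhs = 16, matching y values: 4, 15 (2 points).
  x = 6: rhs = 10, matching y values: none (0 points).
  x = 7: rhs = 2, matching y values: none (0 points).
  x = 8: rhs = 17, matching y values: 6, 13 (2 points).
  x = 9: rhs = 4, matching y values: 2, 17 (2 points).
  x = 10: rhs = 7, matching y values: 8, 11 (2 points).
  x = 11: rhs = 13, matching y values: none (0 points).
  x = 12: rhs = 9, matching y values: 3, 16 (2 points).
  x = 13: rhs = 1, matching y values: 1, 18 (2 points).
  x = 14: rhs = 14, matching y values: none (0 points).
  x = 15: rhs = 16, matching y values: 4, 15 (2 points).
  x = 16: rhs = 13, matching y values: none (0 points).
  x = 17: rhs = 11, matching y values: 7, 12 (2 points).
  x = 18: rhs = 16, matching y values: 4, 15 (2 points).
Total affine count: 21.
Full point count |E(F_19)| = 21 + 1 = 22.
Hasse bound: |22 − (19+1)| = |2| = 2 ≤ 2√19 ≈ 8.7178 ✓.


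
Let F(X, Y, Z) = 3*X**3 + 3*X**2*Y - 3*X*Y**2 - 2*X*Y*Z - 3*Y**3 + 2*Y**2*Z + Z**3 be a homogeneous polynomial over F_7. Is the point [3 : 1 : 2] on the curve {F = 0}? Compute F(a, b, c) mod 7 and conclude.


F(3,1,2) ≡ 5 (mod 7); P is NOT on the curve.

Evaluate F(3, 1, 2) term-by-term (mod 7).
  3*X**3 ↦ 3·27·1·1 = 81
  3*X**2*Y ↦ 3·9·1·1 = 27
  -3*X*Y**2 ↦ -3·3·1·1 = -9
  -2*X*Y*Z ↦ -2·3·1·2 = -12
  -3*Y**3 ↦ -3·1·1·1 = -3
  2*Y**2*Z ↦ 2·1·1·2 = 4
  Z**3 ↦ 1·1·1·8 = 8
Sum: F(3, 1, 2) = (81) + (27) + (-9) + (-12) + (-3) + (4) + (8) = 96.
Reducing mod 7: 96 ≡ 5 (mod 7).
Since F(a, b, c) ≡ 5 ≠ 0 (mod 7), P does NOT lie on the curve.


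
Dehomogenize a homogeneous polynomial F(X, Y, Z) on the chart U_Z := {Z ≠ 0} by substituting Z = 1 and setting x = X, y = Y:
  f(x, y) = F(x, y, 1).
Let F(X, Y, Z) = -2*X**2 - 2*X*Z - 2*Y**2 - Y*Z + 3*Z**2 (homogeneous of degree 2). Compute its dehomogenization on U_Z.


f(x, y) = -2*x**2 - 2*x - 2*y**2 - y + 3

On U_Z we set Z = 1. Each monomial c·X^i·Y^j·Z^k in F becomes c·x^i·y^j·1^k = c·x^i·y^j.
Substituting Z = 1: F(X, Y, 1) = -2*x**2 - 2*x - 2*y**2 - y + 3.
Note: deg(f) ≤ deg(F) = 2; strict inequality happens when F is divisible by Z (lost terms).


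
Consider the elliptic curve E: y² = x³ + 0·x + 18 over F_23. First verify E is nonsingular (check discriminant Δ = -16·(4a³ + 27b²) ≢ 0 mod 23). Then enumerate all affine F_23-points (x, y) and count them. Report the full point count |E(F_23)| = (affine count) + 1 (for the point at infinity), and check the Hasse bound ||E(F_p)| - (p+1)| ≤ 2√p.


Affine points = {(0, 8), (0, 15), (2, 7), (2, 16), (4, 6), (4, 17), (6, 2), (6, 21), (7, 4), (7, 19), (8, 1), (8, 22), (10, 11), (10, 12), (14, 5), (14, 18), (15, 9), (15, 14), (17, 3), (17, 20), (18, 10), (18, 13), (19, 0)}; affine count = 23; |E(F_23)| = 24.

Discriminant check: Δ ∝ 4a³ + 27b² = 4·0³ + 27·18² = 4·0 + 27·324 ≡ 8 (mod 23). Nonzero ⇒ E is nonsingular.
For each x ∈ F_23, compute rhs = x³ + 0·x + 18 mod 23, then count y ∈ F_23 with y² ≡ rhs.
  x = 0: rhs = 18, matching y values: 8, 15 (2 points).
  x = 1: rhs = 19, matching y values: none (0 points).
  x = 2: rhs = 3, matching y values: 7, 16 (2 points).
  x = 3: rhs = 22, matching y values: none (0 points).
  x = 4: rhs = 13, matching y values: 6, 17 (2 points).
  x = 5: rhs = 5, matching y values: none (0 points).
  x = 6: rhs = 4, matching y values: 2, 21 (2 points).
  x = 7: rhs = 16, matching y values: 4, 19 (2 points).
  x = 8: rhs = 1, matching y values: 1, 22 (2 points).
  x = 9: rhs = 11, matching y values: none (0 points).
  x = 10: rhs = 6, matching y values: 11, 12 (2 points).
  x = 11: rhs = 15, matching y values: none (0 points).
  x = 12: rhs = 21, matching y values: none (0 points).
  x = 13: rhs = 7, matching y values: none (0 points).
  x = 14: rhs = 2, matching y values: 5, 18 (2 points).
  x = 15: rhs = 12, matching y values: 9, 14 (2 points).
  x = 16: rhs = 20, matching y values: none (0 points).
  x = 17: rhs = 9, matching y values: 3, 20 (2 points).
  x = 18: rhs = 8, matching y values: 10, 13 (2 points).
  x = 19: rhs = 0, matching y values: 0 (1 points).
  x = 20: rhs = 14, matching y values: none (0 points).
  x = 21: rhs = 10, matching y values: none (0 points).
  x = 22: rhs = 17, matching y values: none (0 points).
Total affine count: 23.
Full point count |E(F_23)| = 23 + 1 = 24.
Hasse bound: |24 − (23+1)| = |0| = 0 ≤ 2√23 ≈ 9.5917 ✓.


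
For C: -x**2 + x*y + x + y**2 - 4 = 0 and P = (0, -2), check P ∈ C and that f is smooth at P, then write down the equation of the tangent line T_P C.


Tangent line at P: -x - 4*y - 8 = 0.

Step 1: f(0, -2) = 0, so P lies on C.
Step 2: partial derivatives
  f_x(x, y) = -2*x + y + 1, f_y(x, y) = x + 2*y.
  f_x(P) = -1, f_y(P) = -4 (gradient nonzero, so P is smooth).
Step 3: tangent line at P: -1·(x − 0) + -4·(y − -2) = 0.
Expanding: -x - 4*y - 8 = 0.


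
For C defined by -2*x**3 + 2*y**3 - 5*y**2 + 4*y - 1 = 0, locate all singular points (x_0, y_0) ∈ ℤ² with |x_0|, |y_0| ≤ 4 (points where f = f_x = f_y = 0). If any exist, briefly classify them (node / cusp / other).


Singular points: {(0, 1)}; classification: cusp.

Compute partial derivatives:
  f_x = -6*x**2.
  f_y = 6*y**2 - 10*y + 4.
Scan x_0 ∈ {−4, ..., 4}. For each x_0, f_y(x_0, y) is a polynomial in y; find its integer roots y ∈ {−4, ..., 4}, then test f_x and f at those candidates.
  x = -4: f_y(-4, y) = 6*y**2 - 10*y + 4; vanishes at y ∈ {1}. (-4, 1): f_x = -96 ≠ 0.
  x = -3: f_y(-3, y) = 6*y**2 - 10*y + 4; vanishes at y ∈ {1}. (-3, 1): f_x = -54 ≠ 0.
  x = -2: f_y(-2, y) = 6*y**2 - 10*y + 4; vanishes at y ∈ {1}. (-2, 1): f_x = -24 ≠ 0.
  x = -1: f_y(-1, y) = 6*y**2 - 10*y + 4; vanishes at y ∈ {1}. (-1, 1): f_x = -6 ≠ 0.
  x = 0: f_y(0, y) = 6*y**2 - 10*y + 4; vanishes at y ∈ {1}. (0, 1): f_x = 0, f = 0 — SINGULAR.
  x = 1: f_y(1, y) = 6*y**2 - 10*y + 4; vanishes at y ∈ {1}. (1, 1): f_x = -6 ≠ 0.
  x = 2: f_y(2, y) = 6*y**2 - 10*y + 4; vanishes at y ∈ {1}. (2, 1): f_x = -24 ≠ 0.
  x = 3: f_y(3, y) = 6*y**2 - 10*y + 4; vanishes at y ∈ {1}. (3, 1): f_x = -54 ≠ 0.
  x = 4: f_y(4, y) = 6*y**2 - 10*y + 4; vanishes at y ∈ {1}. (4, 1): f_x = -96 ≠ 0.
Only singular point on the grid: (0, 1).
Classify: substitute x = 0 + u, y = 1 + v and expand: f = -2*u**3 + 2*v**3 + v**2.
No constant or linear terms (consistent with a singular point). Quadratic part: v**2. Cubic part: -2*u**3 + 2*v**3.
The quadratic part v**2 is a perfect square, so there is a single (double) tangent line v = 0, i.e. y = 1. Restricting the cubic part to that line (v = 0) leaves -2*u**3 ≠ 0, so f is not divisible by v and the branch is v² ≈ 2*u**3 to lowest order — this is a cusp.
Classification: cusp.


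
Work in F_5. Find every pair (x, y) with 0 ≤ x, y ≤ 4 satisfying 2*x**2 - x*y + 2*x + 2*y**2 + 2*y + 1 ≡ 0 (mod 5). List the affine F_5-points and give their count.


Affine F_5-points: {(0, 1), (0, 3), (1, 0), (1, 2), (2, 1), (2, 4), (3, 0), (3, 3), (4, 2), (4, 4)}; count = 10.

For each of the 25 pairs (x, y) ∈ F_5², evaluate f(x, y) mod 5. Record the zeros.
  x = 0: [0↦1, 1↦0, 2↦3, 3↦0, 4↦1]  zeros at y ∈ {1, 3}
  x = 1: [0↦0, 1↦3, 2↦0, 3↦1, 4↦1]  zeros at y ∈ {0, 2}
  x = 2: [0↦3, 1↦0, 2↦1, 3↦1, 4↦0]  zeros at y ∈ {1, 4}
  x = 3: [0↦0, 1↦1, 2↦1, 3↦0, 4↦3]  zeros at y ∈ {0, 3}
  x = 4: [0↦1, 1↦1, 2↦0, 3↦3, 4↦0]  zeros at y ∈ {2, 4}
Collecting zeros: affine points = {(0, 1), (0, 3), (1, 0), (1, 2), (2, 1), (2, 4), (3, 0), (3, 3), (4, 2), (4, 4)}.
Total count |C(F_5)_aff| = 10.


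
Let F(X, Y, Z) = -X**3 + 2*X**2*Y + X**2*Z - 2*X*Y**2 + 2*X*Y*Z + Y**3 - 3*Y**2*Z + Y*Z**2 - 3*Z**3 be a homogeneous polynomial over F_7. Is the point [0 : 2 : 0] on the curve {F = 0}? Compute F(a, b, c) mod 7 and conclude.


F(0,2,0) ≡ 1 (mod 7); P is NOT on the curve.

Evaluate F(0, 2, 0) term-by-term (mod 7).
  -X**3 ↦ -1·0·1·1 = 0
  2*X**2*Y ↦ 2·0·2·1 = 0
  X**2*Z ↦ 1·0·1·0 = 0
  -2*X*Y**2 ↦ -2·0·4·1 = 0
  2*X*Y*Z ↦ 2·0·2·0 = 0
  Y**3 ↦ 1·1·8·1 = 8
  -3*Y**2*Z ↦ -3·1·4·0 = 0
  Y*Z**2 ↦ 1·1·2·0 = 0
  -3*Z**3 ↦ -3·1·1·0 = 0
Sum: F(0, 2, 0) = (0) + (0) + (0) + (0) + (0) + (8) + (0) + (0) + (0) = 8.
Reducing mod 7: 8 ≡ 1 (mod 7).
Since F(a, b, c) ≡ 1 ≠ 0 (mod 7), P does NOT lie on the curve.


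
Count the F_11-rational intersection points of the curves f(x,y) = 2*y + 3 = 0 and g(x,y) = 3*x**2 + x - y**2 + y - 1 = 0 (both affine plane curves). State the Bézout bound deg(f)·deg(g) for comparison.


Common zeros: {(8, 4), (10, 4)}; count = 2; Bézout bound = 2.

deg(f) = 1, deg(g) = 2, so Bézout bound = 2.
Scan x ∈ F_11. For each x, list the y ∈ F_11 with f(x, y) ≡ 0 and those with g(x, y) ≡ 0 (mod 11); the common zeros in that column are the intersection.
  x = 0: f ≡ 0 at y ∈ {4}; g ≡ 0 at y ∈ ∅; common: ∅.
  x = 1: f ≡ 0 at y ∈ {4}; g ≡ 0 at y ∈ ∅; common: ∅.
  x = 2: f ≡ 0 at y ∈ {4}; g ≡ 0 at y ∈ {2, 10}; common: ∅.
  x = 3: f ≡ 0 at y ∈ {4}; g ≡ 0 at y ∈ ∅; common: ∅.
  x = 4: f ≡ 0 at y ∈ {4}; g ≡ 0 at y ∈ ∅; common: ∅.
  x = 5: f ≡ 0 at y ∈ {4}; g ≡ 0 at y ∈ {2, 10}; common: ∅.
  x = 6: f ≡ 0 at y ∈ {4}; g ≡ 0 at y ∈ ∅; common: ∅.
  x = 7: f ≡ 0 at y ∈ {4}; g ≡ 0 at y ∈ ∅; common: ∅.
  x = 8: f ≡ 0 at y ∈ {4}; g ≡ 0 at y ∈ {4, 8}; common: {4}.
  x = 9: f ≡ 0 at y ∈ {4}; g ≡ 0 at y ∈ {5, 7}; common: ∅.
  x = 10: f ≡ 0 at y ∈ {4}; g ≡ 0 at y ∈ {4, 8}; common: {4}.
Collecting: common zeros = {(8, 4), (10, 4)}, so the count is 2.
Comparison with the Bézout bound: 2 ≤ 2 = deg(f)·deg(g), as expected for curves with no common component (the bound is attained).


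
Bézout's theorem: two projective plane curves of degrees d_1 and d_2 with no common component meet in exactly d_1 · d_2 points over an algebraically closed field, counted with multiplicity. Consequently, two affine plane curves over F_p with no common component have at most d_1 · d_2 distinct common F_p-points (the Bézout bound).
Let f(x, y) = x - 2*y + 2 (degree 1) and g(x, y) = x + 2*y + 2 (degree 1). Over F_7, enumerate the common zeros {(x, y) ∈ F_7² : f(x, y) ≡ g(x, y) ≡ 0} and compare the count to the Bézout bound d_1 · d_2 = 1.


Common zeros: {(5, 0)}; count = 1; Bézout bound = 1.

deg(f) = 1, deg(g) = 1, so Bézout bound = 1.
Scan x ∈ F_7. For each x, list the y ∈ F_7 with f(x, y) ≡ 0 and those with g(x, y) ≡ 0 (mod 7); the common zeros in that column are the intersection.
  x = 0: f ≡ 0 at y ∈ {1}; g ≡ 0 at y ∈ {6}; common: ∅.
  x = 1: f ≡ 0 at y ∈ {5}; g ≡ 0 at y ∈ {2}; common: ∅.
  x = 2: f ≡ 0 at y ∈ {2}; g ≡ 0 at y ∈ {5}; common: ∅.
  x = 3: f ≡ 0 at y ∈ {6}; g ≡ 0 at y ∈ {1}; common: ∅.
  x = 4: f ≡ 0 at y ∈ {3}; g ≡ 0 at y ∈ {4}; common: ∅.
  x = 5: f ≡ 0 at y ∈ {0}; g ≡ 0 at y ∈ {0}; common: {0}.
  x = 6: f ≡ 0 at y ∈ {4}; g ≡ 0 at y ∈ {3}; common: ∅.
Collecting: common zeros = {(5, 0)}, so the count is 1.
Comparison with the Bézout bound: 1 ≤ 1 = deg(f)·deg(g), as expected for curves with no common component (the bound is attained).


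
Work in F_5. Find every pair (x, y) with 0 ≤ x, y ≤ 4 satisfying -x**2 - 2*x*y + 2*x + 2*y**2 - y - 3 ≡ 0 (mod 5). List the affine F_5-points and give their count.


Affine F_5-points: {(0, 4), (1, 2), (2, 2), (2, 3), (4, 3), (4, 4)}; count = 6.

For each of the 25 pairs (x, y) ∈ F_5², evaluate f(x, y) mod 5. Record the zeros.
  x = 0: [0↦2, 1↦3, 2↦3, 3↦2, 4↦0]  zeros at y ∈ {4}
  x = 1: [0↦3, 1↦2, 2↦0, 3↦2, 4↦3]  zeros at y ∈ {2}
  x = 2: [0↦2, 1↦4, 2↦0, 3↦0, 4↦4]  zeros at y ∈ {2, 3}
  x = 3: [0↦4, 1↦4, 2↦3, 3↦1, 4↦3]  zeros at y ∈ ∅
  x = 4: [0↦4, 1↦2, 2↦4, 3↦0, 4↦0]  zeros at y ∈ {3, 4}
Collecting zeros: affine points = {(0, 4), (1, 2), (2, 2), (2, 3), (4, 3), (4, 4)}.
Total count |C(F_5)_aff| = 6.


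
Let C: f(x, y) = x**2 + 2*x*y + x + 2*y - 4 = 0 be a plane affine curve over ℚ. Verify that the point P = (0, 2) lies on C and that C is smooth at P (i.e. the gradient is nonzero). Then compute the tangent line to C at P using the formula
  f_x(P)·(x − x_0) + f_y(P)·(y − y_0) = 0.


Tangent line at P: 5*x + 2*y - 4 = 0.

Step 1: f(0, 2) = 0, so P lies on C.
Step 2: partial derivatives
  f_x(x, y) = 2*x + 2*y + 1, f_y(x, y) = 2*x + 2.
  f_x(P) = 5, f_y(P) = 2 (gradient nonzero, so P is smooth).
Step 3: tangent line at P: 5·(x − 0) + 2·(y − 2) = 0.
Expanding: 5*x + 2*y - 4 = 0.


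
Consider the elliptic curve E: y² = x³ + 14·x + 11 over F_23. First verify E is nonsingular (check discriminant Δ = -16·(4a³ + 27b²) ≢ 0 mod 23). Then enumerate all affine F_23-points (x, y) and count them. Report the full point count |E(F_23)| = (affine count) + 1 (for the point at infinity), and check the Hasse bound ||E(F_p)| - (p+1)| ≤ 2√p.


Affine points = {(1, 7), (1, 16), (2, 1), (2, 22), (4, 4), (4, 19), (6, 9), (6, 14), (10, 1), (10, 22), (11, 1), (11, 22), (15, 10), (15, 13), (18, 0), (19, 11), (19, 12)}; affine count = 17; |E(F_23)| = 18.

Discriminant check: Δ ∝ 4a³ + 27b² = 4·14³ + 27·11² = 4·2744 + 27·121 ≡ 6 (mod 23). Nonzero ⇒ E is nonsingular.
For each x ∈ F_23, compute rhs = x³ + 14·x + 11 mod 23, then count y ∈ F_23 with y² ≡ rhs.
  x = 0: rhs = 11, matching y values: none (0 points).
  x = 1: rhs = 3, matching y values: 7, 16 (2 points).
  x = 2: rhs = 1, matching y values: 1, 22 (2 points).
  x = 3: rhs = 11, matching y values: none (0 points).
  x = 4: rhs = 16, matching y values: 4, 19 (2 points).
  x = 5: rhs = 22, matching y values: none (0 points).
  x = 6: rhs = 12, matching y values: 9, 14 (2 points).
  x = 7: rhs = 15, matching y values: none (0 points).
  x = 8: rhs = 14, matching y values: none (0 points).
  x = 9: rhs = 15, matching y values: none (0 points).
  x = 10: rhs = 1, matching y values: 1, 22 (2 points).
  x = 11: rhs = 1, matching y values: 1, 22 (2 points).
  x = 12: rhs = 21, matching y values: none (0 points).
  x = 13: rhs = 21, matching y values: none (0 points).
  x = 14: rhs = 7, matching y values: none (0 points).
  x = 15: rhs = 8, matching y values: 10, 13 (2 points).
  x = 16: rhs = 7, matching y values: none (0 points).
  x = 17: rhs = 10, matching y values: none (0 points).
  x = 18: rhs = 0, matching y values: 0 (1 points).
  x = 19: rhs = 6, matching y values: 11, 12 (2 points).
  x = 20: rhs = 11, matching y values: none (0 points).
  x = 21: rhs = 21, matching y values: none (0 points).
  x = 22: rhs = 19, matching y values: none (0 points).
Total affine count: 17.
Full point count |E(F_23)| = 17 + 1 = 18.
Hasse bound: |18 − (23+1)| = |-6| = 6 ≤ 2√23 ≈ 9.5917 ✓.


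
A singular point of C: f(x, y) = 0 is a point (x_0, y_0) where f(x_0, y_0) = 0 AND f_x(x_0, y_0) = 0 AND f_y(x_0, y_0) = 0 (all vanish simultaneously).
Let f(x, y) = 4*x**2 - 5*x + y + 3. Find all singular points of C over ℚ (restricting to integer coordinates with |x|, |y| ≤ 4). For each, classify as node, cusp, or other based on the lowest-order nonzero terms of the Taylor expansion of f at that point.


No singular points in the scanned grid; C is smooth there.

Compute partial derivatives:
  f_x = 8*x - 5.
  f_y = 1.
f_y = 1 is a nonzero constant, so f_y never vanishes: no point (x, y) can satisfy f = f_x = f_y = 0. In particular no (x, y) ∈ {−4, ..., 4}² is singular; the curve is smooth.


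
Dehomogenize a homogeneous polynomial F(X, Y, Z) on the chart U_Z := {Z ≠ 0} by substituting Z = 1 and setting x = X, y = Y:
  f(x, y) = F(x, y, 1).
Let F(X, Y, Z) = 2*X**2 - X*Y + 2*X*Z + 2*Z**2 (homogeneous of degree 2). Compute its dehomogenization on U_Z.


f(x, y) = 2*x**2 - x*y + 2*x + 2

On U_Z we set Z = 1. Each monomial c·X^i·Y^j·Z^k in F becomes c·x^i·y^j·1^k = c·x^i·y^j.
Substituting Z = 1: F(X, Y, 1) = 2*x**2 - x*y + 2*x + 2.
Note: deg(f) ≤ deg(F) = 2; strict inequality happens when F is divisible by Z (lost terms).


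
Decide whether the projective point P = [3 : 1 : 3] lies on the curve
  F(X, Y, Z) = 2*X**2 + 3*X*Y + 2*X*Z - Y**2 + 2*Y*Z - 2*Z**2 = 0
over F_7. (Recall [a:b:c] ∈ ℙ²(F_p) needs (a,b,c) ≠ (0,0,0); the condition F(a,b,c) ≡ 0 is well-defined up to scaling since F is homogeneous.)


F(3,1,3) ≡ 4 (mod 7); P is NOT on the curve.

Evaluate F(3, 1, 3) term-by-term (mod 7).
  2*X**2 ↦ 2·9·1·1 = 18
  3*X*Y ↦ 3·3·1·1 = 9
  2*X*Z ↦ 2·3·1·3 = 18
  -Y**2 ↦ -1·1·1·1 = -1
  2*Y*Z ↦ 2·1·1·3 = 6
  -2*Z**2 ↦ -2·1·1·9 = -18
Sum: F(3, 1, 3) = (18) + (9) + (18) + (-1) + (6) + (-18) = 32.
Reducing mod 7: 32 ≡ 4 (mod 7).
Since F(a, b, c) ≡ 4 ≠ 0 (mod 7), P does NOT lie on the curve.


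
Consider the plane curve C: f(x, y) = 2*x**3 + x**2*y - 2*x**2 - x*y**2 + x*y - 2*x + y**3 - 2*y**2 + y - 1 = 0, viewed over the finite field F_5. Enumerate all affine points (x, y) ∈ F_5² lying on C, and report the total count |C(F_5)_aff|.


Affine F_5-points: {(0, 4), (1, 4), (2, 3), (3, 3), (3, 4)}; count = 5.

For each of the 25 pairs (x, y) ∈ F_5², evaluate f(x, y) mod 5. Record the zeros.
  x = 0: [0↦4, 1↦4, 2↦1, 3↦1, 4↦0]  zeros at y ∈ {4}
  x = 1: [0↦2, 1↦3, 2↦4, 3↦1, 4↦0]  zeros at y ∈ {4}
  x = 2: [0↦3, 1↦2, 2↦4, 3↦0, 4↦1]  zeros at y ∈ {3}
  x = 3: [0↦4, 1↦3, 2↦3, 3↦0, 4↦0]  zeros at y ∈ {3, 4}
  x = 4: [0↦2, 1↦3, 2↦3, 3↦3, 4↦4]  zeros at y ∈ ∅
Collecting zeros: affine points = {(0, 4), (1, 4), (2, 3), (3, 3), (3, 4)}.
Total count |C(F_5)_aff| = 5.


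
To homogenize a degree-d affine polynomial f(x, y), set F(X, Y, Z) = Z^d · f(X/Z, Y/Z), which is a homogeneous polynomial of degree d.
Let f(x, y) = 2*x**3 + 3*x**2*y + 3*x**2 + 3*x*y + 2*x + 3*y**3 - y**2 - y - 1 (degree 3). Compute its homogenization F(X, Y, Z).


F(X, Y, Z) = 2*X**3 + 3*X**2*Y + 3*X**2*Z + 3*X*Y*Z + 2*X*Z**2 + 3*Y**3 - Y**2*Z - Y*Z**2 - Z**3

deg(f) = 3.
Substitute x = X/Z, y = Y/Z into f, then multiply by Z^3.
  monomial 2·x^3·y^0 ↦ 2·X^3·Y^0·Z^0.
  monomial 3·x^2·y^1 ↦ 3·X^2·Y^1·Z^0.
  monomial 3·x^2·y^0 ↦ 3·X^2·Y^0·Z^1.
  monomial 3·x^1·y^1 ↦ 3·X^1·Y^1·Z^1.
  monomial 2·x^1·y^0 ↦ 2·X^1·Y^0·Z^2.
  monomial 3·x^0·y^3 ↦ 3·X^0·Y^3·Z^0.
  monomial -1·x^0·y^2 ↦ -1·X^0·Y^2·Z^1.
  monomial -1·x^0·y^1 ↦ -1·X^0·Y^1·Z^2.
  monomial -1·x^0·y^0 ↦ -1·X^0·Y^0·Z^3.
Collecting: F(X, Y, Z) = 2*X**3 + 3*X**2*Y + 3*X**2*Z + 3*X*Y*Z + 2*X*Z**2 + 3*Y**3 - Y**2*Z - Y*Z**2 - Z**3.


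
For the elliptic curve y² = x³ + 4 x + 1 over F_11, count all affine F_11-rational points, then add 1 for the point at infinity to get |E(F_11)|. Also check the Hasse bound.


Affine points = {(0, 1), (0, 10), (4, 2), (4, 9), (5, 5), (5, 6), (7, 3), (7, 8)}; affine count = 8; |E(F_11)| = 9.

Discriminant check: Δ ∝ 4a³ + 27b² = 4·4³ + 27·1² = 4·64 + 27·1 ≡ 8 (mod 11). Nonzero ⇒ E is nonsingular.
For each x ∈ F_11, compute rhs = x³ + 4·x + 1 mod 11, then count y ∈ F_11 with y² ≡ rhs.
  x = 0: rhs = 1, matching y values: 1, 10 (2 points).
  x = 1: rhs = 6, matching y values: none (0 points).
  x = 2: rhs = 6, matching y values: none (0 points).
  x = 3: rhs = 7, matching y values: none (0 points).
  x = 4: rhs = 4, matching y values: 2, 9 (2 points).
  x = 5: rhs = 3, matching y values: 5, 6 (2 points).
  x = 6: rhs = 10, matching y values: none (0 points).
  x = 7: rhs = 9, matching y values: 3, 8 (2 points).
  x = 8: rhs = 6, matching y values: none (0 points).
  x = 9: rhs = 7, matching y values: none (0 points).
  x = 10: rhs = 7, matching y values: none (0 points).
Total affine count: 8.
Full point count |E(F_11)| = 8 + 1 = 9.
Hasse bound: |9 − (11+1)| = |-3| = 3 ≤ 2√11 ≈ 6.6332 ✓.


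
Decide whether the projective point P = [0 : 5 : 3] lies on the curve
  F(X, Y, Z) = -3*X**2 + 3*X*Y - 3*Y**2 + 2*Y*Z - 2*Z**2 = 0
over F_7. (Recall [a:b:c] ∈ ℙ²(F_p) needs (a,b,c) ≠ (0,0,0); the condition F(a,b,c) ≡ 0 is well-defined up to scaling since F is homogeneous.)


F(0,5,3) ≡ 0 (mod 7); P is on the curve.

Evaluate F(0, 5, 3) term-by-term (mod 7).
  -3*X**2 ↦ -3·0·1·1 = 0
  3*X*Y ↦ 3·0·5·1 = 0
  -3*Y**2 ↦ -3·1·25·1 = -75
  2*Y*Z ↦ 2·1·5·3 = 30
  -2*Z**2 ↦ -2·1·1·9 = -18
Sum: F(0, 5, 3) = (0) + (0) + (-75) + (30) + (-18) = -63.
Reducing mod 7: -63 ≡ 0 (mod 7).
Since F(a, b, c) ≡ 0 (mod 7), P lies on the curve.


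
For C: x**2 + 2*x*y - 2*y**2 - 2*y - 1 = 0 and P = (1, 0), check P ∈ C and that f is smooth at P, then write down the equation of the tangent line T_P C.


Tangent line at P: 2*x - 2 = 0.

Step 1: f(1, 0) = 0, so P lies on C.
Step 2: partial derivatives
  f_x(x, y) = 2*x + 2*y, f_y(x, y) = 2*x - 4*y - 2.
  f_x(P) = 2, f_y(P) = 0 (gradient nonzero, so P is smooth).
Step 3: tangent line at P: 2·(x − 1) + 0·(y − 0) = 0.
Expanding: 2*x - 2 = 0.


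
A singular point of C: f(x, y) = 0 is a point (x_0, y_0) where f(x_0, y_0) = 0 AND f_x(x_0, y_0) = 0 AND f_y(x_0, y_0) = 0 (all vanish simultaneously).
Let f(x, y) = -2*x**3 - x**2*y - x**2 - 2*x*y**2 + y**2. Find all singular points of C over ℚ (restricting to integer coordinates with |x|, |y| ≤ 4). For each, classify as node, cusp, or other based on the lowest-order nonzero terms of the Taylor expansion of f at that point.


Singular points: {(0, 0)}; classification: node.

Compute partial derivatives:
  f_x = -6*x**2 - 2*x*y - 2*x - 2*y**2.
  f_y = -x**2 - 4*x*y + 2*y.
Scan x_0 ∈ {−4, ..., 4}. For each x_0, f_y(x_0, y) is a polynomial in y; find its integer roots y ∈ {−4, ..., 4}, then test f_x and f at those candidates.
  x = -4: f_y(-4, y) = 18*y - 16; no integer root y with |y| ≤ 4.
  x = -3: f_y(-3, y) = 14*y - 9; no integer root y with |y| ≤ 4.
  x = -2: f_y(-2, y) = 10*y - 4; no integer root y with |y| ≤ 4.
  x = -1: f_y(-1, y) = 6*y - 1; no integer root y with |y| ≤ 4.
  x = 0: f_y(0, y) = 2*y; vanishes at y ∈ {0}. (0, 0): f_x = 0, f = 0 — SINGULAR.
  x = 1: f_y(1, y) = -2*y - 1; no integer root y with |y| ≤ 4.
  x = 2: f_y(2, y) = -6*y - 4; no integer root y with |y| ≤ 4.
  x = 3: f_y(3, y) = -10*y - 9; no integer root y with |y| ≤ 4.
  x = 4: f_y(4, y) = -14*y - 16; no integer root y with |y| ≤ 4.
Only singular point on the grid: (0, 0).
Classify: substitute x = 0 + u, y = 0 + v and expand: f = -2*u**3 - u**2*v - u**2 - 2*u*v**2 + v**2.
No constant or linear terms (consistent with a singular point). Quadratic part: -u**2 + v**2. Cubic part: -2*u**3 - u**2*v - 2*u*v**2.
The quadratic part v**2 - u**2 = (v − u)(v + u) splits into two distinct linear factors, so there are two distinct tangent lines y − 0 = ±(x − 0) — this is a node (ordinary double point).
Classification: node.


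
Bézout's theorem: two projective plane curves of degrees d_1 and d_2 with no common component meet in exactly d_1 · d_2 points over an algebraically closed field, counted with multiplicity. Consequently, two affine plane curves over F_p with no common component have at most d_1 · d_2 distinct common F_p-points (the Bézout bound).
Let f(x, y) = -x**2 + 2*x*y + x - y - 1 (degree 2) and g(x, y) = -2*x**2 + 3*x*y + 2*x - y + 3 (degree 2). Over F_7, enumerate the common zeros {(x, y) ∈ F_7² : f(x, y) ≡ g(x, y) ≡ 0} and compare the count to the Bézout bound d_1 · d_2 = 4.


Common zeros: ∅; count = 0; Bézout bound = 4.

deg(f) = 2, deg(g) = 2, so Bézout bound = 4.
Scan x ∈ F_7. For each x, list the y ∈ F_7 with f(x, y) ≡ 0 and those with g(x, y) ≡ 0 (mod 7); the common zeros in that column are the intersection.
  x = 0: f ≡ 0 at y ∈ {6}; g ≡ 0 at y ∈ {3}; common: ∅.
  x = 1: f ≡ 0 at y ∈ {1}; g ≡ 0 at y ∈ {2}; common: ∅.
  x = 2: f ≡ 0 at y ∈ {1}; g ≡ 0 at y ∈ {3}; common: ∅.
  x = 3: f ≡ 0 at y ∈ {0}; g ≡ 0 at y ∈ {2}; common: ∅.
  x = 4: f ≡ 0 at y ∈ ∅; g ≡ 0 at y ∈ {0}; common: ∅.
  x = 5: f ≡ 0 at y ∈ {0}; g ≡ 0 at y ∈ ∅; common: ∅.
  x = 6: f ≡ 0 at y ∈ {6}; g ≡ 0 at y ∈ {5}; common: ∅.
Collecting: common zeros = ∅, so the count is 0.
Comparison with the Bézout bound: 0 ≤ 4 = deg(f)·deg(g), as expected for curves with no common component (the affine F_7-count falls short of the bound because intersections may lie at infinity, over extension fields, or carry multiplicity).


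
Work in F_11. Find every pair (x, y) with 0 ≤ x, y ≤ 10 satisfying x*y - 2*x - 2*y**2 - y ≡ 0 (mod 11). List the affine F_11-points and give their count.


Affine F_11-points: {(0, 0), (0, 5), (3, 6), (4, 9), (7, 4), (7, 10), (8, 1), (8, 8), (10, 3), (10, 7)}; count = 10.

For each of the 121 pairs (x, y) ∈ F_11², evaluate f(x, y) mod 11. Record the zeros.
  x = 0: [0↦0, 1↦8, 2↦1, 3↦1, 4↦8, 5↦0, 6↦10, 7↦5, 8↦7, 9↦5, 10↦10]  zeros at y ∈ {0, 5}
  x = 1: [0↦9, 1↦7, 2↦1, 3↦2, 4↦10, 5↦3, 6↦3, 7↦10, 8↦2, 9↦1, 10↦7]  zeros at y ∈ ∅
  x = 2: [0↦7, 1↦6, 2↦1, 3↦3, 4↦1, 5↦6, 6↦7, 7↦4, 8↦8, 9↦8, 10↦4]  zeros at y ∈ ∅
  x = 3: [0↦5, 1↦5, 2↦1, 3↦4, 4↦3, 5↦9, 6↦0, 7↦9, 8↦3, 9↦4, 10↦1]  zeros at y ∈ {6}
  x = 4: [0↦3, 1↦4, 2↦1, 3↦5, 4↦5, 5↦1, 6↦4, 7↦3, 8↦9, 9↦0, 10↦9]  zeros at y ∈ {9}
  x = 5: [0↦1, 1↦3, 2↦1, 3↦6, 4↦7, 5↦4, 6↦8, 7↦8, 8↦4, 9↦7, 10↦6]  zeros at y ∈ ∅
  x = 6: [0↦10, 1↦2, 2↦1, 3↦7, 4↦9, 5↦7, 6↦1, 7↦2, 8↦10, 9↦3, 10↦3]  zeros at y ∈ ∅
  x = 7: [0↦8, 1↦1, 2↦1, 3↦8, 4↦0, 5↦10, 6↦5, 7↦7, 8↦5, 9↦10, 10↦0]  zeros at y ∈ {4, 10}
  x = 8: [0↦6, 1↦0, 2↦1, 3↦9, 4↦2, 5↦2, 6↦9, 7↦1, 8↦0, 9↦6, 10↦8]  zeros at y ∈ {1, 8}
  x = 9: [0↦4, 1↦10, 2↦1, 3↦10, 4↦4, 5↦5, 6↦2, 7↦6, 8↦6, 9↦2, 10↦5]  zeros at y ∈ ∅
  x = 10: [0↦2, 1↦9, 2↦1, 3↦0, 4↦6, 5↦8, 6↦6, 7↦0, 8↦1, 9↦9, 10↦2]  zeros at y ∈ {3, 7}
Collecting zeros: affine points = {(0, 0), (0, 5), (3, 6), (4, 9), (7, 4), (7, 10), (8, 1), (8, 8), (10, 3), (10, 7)}.
Total count |C(F_11)_aff| = 10.


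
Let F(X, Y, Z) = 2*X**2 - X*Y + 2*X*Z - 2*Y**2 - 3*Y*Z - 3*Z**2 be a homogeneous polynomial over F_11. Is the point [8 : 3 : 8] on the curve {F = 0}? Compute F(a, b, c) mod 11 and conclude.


F(8,3,8) ≡ 5 (mod 11); P is NOT on the curve.

Evaluate F(8, 3, 8) term-by-term (mod 11).
  2*X**2 ↦ 2·64·1·1 = 128
  -X*Y ↦ -1·8·3·1 = -24
  2*X*Z ↦ 2·8·1·8 = 128
  -2*Y**2 ↦ -2·1·9·1 = -18
  -3*Y*Z ↦ -3·1·3·8 = -72
  -3*Z**2 ↦ -3·1·1·64 = -192
Sum: F(8, 3, 8) = (128) + (-24) + (128) + (-18) + (-72) + (-192) = -50.
Reducing mod 11: -50 ≡ 5 (mod 11).
Since F(a, b, c) ≡ 5 ≠ 0 (mod 11), P does NOT lie on the curve.


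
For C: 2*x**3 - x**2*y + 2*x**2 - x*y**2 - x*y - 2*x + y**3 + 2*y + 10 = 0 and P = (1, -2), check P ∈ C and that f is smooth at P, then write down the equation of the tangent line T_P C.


Tangent line at P: 10*x + 16*y + 22 = 0.

Step 1: f(1, -2) = 0, so P lies on C.
Step 2: partial derivatives
  f_x(x, y) = 6*x**2 - 2*x*y + 4*x - y**2 - y - 2, f_y(x, y) = -x**2 - 2*x*y - x + 3*y**2 + 2.
  f_x(P) = 10, f_y(P) = 16 (gradient nonzero, so P is smooth).
Step 3: tangent line at P: 10·(x − 1) + 16·(y − -2) = 0.
Expanding: 10*x + 16*y + 22 = 0.


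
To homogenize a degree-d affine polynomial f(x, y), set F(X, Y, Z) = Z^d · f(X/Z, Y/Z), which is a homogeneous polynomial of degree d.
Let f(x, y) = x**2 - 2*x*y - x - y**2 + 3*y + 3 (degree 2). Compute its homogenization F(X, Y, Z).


F(X, Y, Z) = X**2 - 2*X*Y - X*Z - Y**2 + 3*Y*Z + 3*Z**2

deg(f) = 2.
Substitute x = X/Z, y = Y/Z into f, then multiply by Z^2.
  monomial 1·x^2·y^0 ↦ 1·X^2·Y^0·Z^0.
  monomial -2·x^1·y^1 ↦ -2·X^1·Y^1·Z^0.
  monomial -1·x^1·y^0 ↦ -1·X^1·Y^0·Z^1.
  monomial -1·x^0·y^2 ↦ -1·X^0·Y^2·Z^0.
  monomial 3·x^0·y^1 ↦ 3·X^0·Y^1·Z^1.
  monomial 3·x^0·y^0 ↦ 3·X^0·Y^0·Z^2.
Collecting: F(X, Y, Z) = X**2 - 2*X*Y - X*Z - Y**2 + 3*Y*Z + 3*Z**2.


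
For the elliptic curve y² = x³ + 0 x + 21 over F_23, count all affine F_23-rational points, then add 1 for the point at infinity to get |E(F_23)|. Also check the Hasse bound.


Affine points = {(2, 11), (2, 12), (3, 5), (3, 18), (4, 4), (4, 19), (5, 10), (5, 13), (8, 2), (8, 21), (10, 3), (10, 20), (11, 8), (11, 15), (12, 1), (12, 22), (16, 0), (17, 9), (17, 14), (19, 7), (19, 16), (21, 6), (21, 17)}; affine count = 23; |E(F_23)| = 24.

Discriminant check: Δ ∝ 4a³ + 27b² = 4·0³ + 27·21² = 4·0 + 27·441 ≡ 16 (mod 23). Nonzero ⇒ E is nonsingular.
For each x ∈ F_23, compute rhs = x³ + 0·x + 21 mod 23, then count y ∈ F_23 with y² ≡ rhs.
  x = 0: rhs = 21, matching y values: none (0 points).
  x = 1: rhs = 22, matching y values: none (0 points).
  x = 2: rhs = 6, matching y values: 11, 12 (2 points).
  x = 3: rhs = 2, matching y values: 5, 18 (2 points).
  x = 4: rhs = 16, matching y values: 4, 19 (2 points).
  x = 5: rhs = 8, matching y values: 10, 13 (2 points).
  x = 6: rhs = 7, matching y values: none (0 points).
  x = 7: rhs = 19, matching y values: none (0 points).
  x = 8: rhs = 4, matching y values: 2, 21 (2 points).
  x = 9: rhs = 14, matching y values: none (0 points).
  x = 10: rhs = 9, matching y values: 3, 20 (2 points).
  x = 11: rhs = 18, matching y values: 8, 15 (2 points).
  x = 12: rhs = 1, matching y values: 1, 22 (2 points).
  x = 13: rhs = 10, matching y values: none (0 points).
  x = 14: rhs = 5, matching y values: none (0 points).
  x = 15: rhs = 15, matching y values: none (0 points).
  x = 16: rhs = 0, matching y values: 0 (1 points).
  x = 17: rhs = 12, matching y values: 9, 14 (2 points).
  x = 18: rhs = 11, matching y values: none (0 points).
  x = 19: rhs = 3, matching y values: 7, 16 (2 points).
  x = 20: rhs = 17, matching y values: none (0 points).
  x = 21: rhs = 13, matching y values: 6, 17 (2 points).
  x = 22: rhs = 20, matching y values: none (0 points).
Total affine count: 23.
Full point count |E(F_23)| = 23 + 1 = 24.
Hasse bound: |24 − (23+1)| = |0| = 0 ≤ 2√23 ≈ 9.5917 ✓.


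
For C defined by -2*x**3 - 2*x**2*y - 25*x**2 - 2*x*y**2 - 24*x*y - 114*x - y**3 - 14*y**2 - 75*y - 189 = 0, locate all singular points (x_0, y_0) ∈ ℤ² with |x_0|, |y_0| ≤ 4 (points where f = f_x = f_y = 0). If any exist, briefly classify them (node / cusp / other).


Singular points: {(-3, -3)}; classification: node.

Compute partial derivatives:
  f_x = -6*x**2 - 4*x*y - 50*x - 2*y**2 - 24*y - 114.
  f_y = -2*x**2 - 4*x*y - 24*x - 3*y**2 - 28*y - 75.
Scan x_0 ∈ {−4, ..., 4}. For each x_0, f_y(x_0, y) is a polynomial in y; find its integer roots y ∈ {−4, ..., 4}, then test f_x and f at those candidates.
  x = -4: f_y(-4, y) = -3*y**2 - 12*y - 11; no integer root y with |y| ≤ 4.
  x = -3: f_y(-3, y) = -3*y**2 - 16*y - 21; vanishes at y ∈ {-3}. (-3, -3): f_x = 0, f = 0 — SINGULAR.
  x = -2: f_y(-2, y) = -3*y**2 - 20*y - 35; no integer root y with |y| ≤ 4.
  x = -1: f_y(-1, y) = -3*y**2 - 24*y - 53; no integer root y with |y| ≤ 4.
  x = 0: f_y(0, y) = -3*y**2 - 28*y - 75; no integer root y with |y| ≤ 4.
  x = 1: f_y(1, y) = -3*y**2 - 32*y - 101; no integer root y with |y| ≤ 4.
  x = 2: f_y(2, y) = -3*y**2 - 36*y - 131; no integer root y with |y| ≤ 4.
  x = 3: f_y(3, y) = -3*y**2 - 40*y - 165; no integer root y with |y| ≤ 4.
  x = 4: f_y(4, y) = -3*y**2 - 44*y - 203; no integer root y with |y| ≤ 4.
Only singular point on the grid: (-3, -3).
Classify: substitute x = -3 + u, y = -3 + v and expand: f = -2*u**3 - 2*u**2*v - u**2 - 2*u*v**2 - v**3 + v**2.
No constant or linear terms (consistent with a singular point). Quadratic part: -u**2 + v**2. Cubic part: -2*u**3 - 2*u**2*v - 2*u*v**2 - v**3.
The quadratic part v**2 - u**2 = (v − u)(v + u) splits into two distinct linear factors, so there are two distinct tangent lines y − -3 = ±(x − -3) — this is a node (ordinary double point).
Classification: node.
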